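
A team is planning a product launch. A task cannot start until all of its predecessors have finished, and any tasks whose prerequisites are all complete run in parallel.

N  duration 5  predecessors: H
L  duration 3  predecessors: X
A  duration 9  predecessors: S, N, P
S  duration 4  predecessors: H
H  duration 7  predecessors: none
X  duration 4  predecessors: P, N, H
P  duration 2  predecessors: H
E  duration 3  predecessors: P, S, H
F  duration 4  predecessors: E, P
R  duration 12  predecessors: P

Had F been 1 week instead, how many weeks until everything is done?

As given, the longest chain is H→N→A = 7+5+9 = 21, so the finish is 21 weeks.
F has 3 weeks of float (longest path through it is 18).
That remains the longest chain; total 21 weeks.

21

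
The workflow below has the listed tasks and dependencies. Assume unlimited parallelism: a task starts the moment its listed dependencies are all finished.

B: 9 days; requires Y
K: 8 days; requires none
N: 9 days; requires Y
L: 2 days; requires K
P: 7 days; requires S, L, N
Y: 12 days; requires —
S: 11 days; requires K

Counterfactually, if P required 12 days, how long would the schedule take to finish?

Critical path before the change: Y→N→P = 12+9+7 = 28 giving 28 days.
P is on the critical path; changing it to 12 makes that path 33 days.
That remains the longest chain; total 33 days.

33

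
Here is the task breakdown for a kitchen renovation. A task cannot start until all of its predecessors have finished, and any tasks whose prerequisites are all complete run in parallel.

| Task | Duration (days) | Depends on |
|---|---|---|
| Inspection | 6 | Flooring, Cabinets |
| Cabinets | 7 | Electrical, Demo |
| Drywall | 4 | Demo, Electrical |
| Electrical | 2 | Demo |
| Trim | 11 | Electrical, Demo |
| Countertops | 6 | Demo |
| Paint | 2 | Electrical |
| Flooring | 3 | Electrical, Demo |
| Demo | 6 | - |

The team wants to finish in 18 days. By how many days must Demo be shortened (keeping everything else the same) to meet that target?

Current finish: 21 days; target: 18.
Demo is on every critical path, so each day cut from Demo cuts the finish by one (this holds down to a finish of 16).
Need 21 − 18 = 3 days off Demo → Demo becomes 3 days, finish becomes 18.

3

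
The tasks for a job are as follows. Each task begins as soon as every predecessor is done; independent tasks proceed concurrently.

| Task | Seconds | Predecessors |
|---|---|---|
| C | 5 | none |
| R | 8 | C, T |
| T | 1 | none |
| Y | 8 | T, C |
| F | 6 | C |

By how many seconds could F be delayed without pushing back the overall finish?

The longest chain is C→R = 5+8 = 13; overall finish 13 seconds.
Longest path through F: 11 seconds (earliest finish 11, latest finish 13).
So F can slip 13 − 11 = 2 seconds.

2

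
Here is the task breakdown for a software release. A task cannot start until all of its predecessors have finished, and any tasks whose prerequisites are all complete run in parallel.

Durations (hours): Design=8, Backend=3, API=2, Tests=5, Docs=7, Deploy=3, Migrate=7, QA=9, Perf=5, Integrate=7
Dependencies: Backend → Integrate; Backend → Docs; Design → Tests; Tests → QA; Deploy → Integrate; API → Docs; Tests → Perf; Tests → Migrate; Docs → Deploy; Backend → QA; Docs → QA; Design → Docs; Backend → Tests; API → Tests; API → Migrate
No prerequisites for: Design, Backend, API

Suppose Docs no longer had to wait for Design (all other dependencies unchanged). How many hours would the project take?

With the dependency in place, Design→Docs→Deploy→Integrate = 8+7+3+7 = 25 sets the finish at 25 hours.
Without Design→Docs, Docs's earliest start moves from 8 to 3.
The longest chain is now Design→Tests→QA = 8+5+9 = 22, so the project takes 22 hours.

22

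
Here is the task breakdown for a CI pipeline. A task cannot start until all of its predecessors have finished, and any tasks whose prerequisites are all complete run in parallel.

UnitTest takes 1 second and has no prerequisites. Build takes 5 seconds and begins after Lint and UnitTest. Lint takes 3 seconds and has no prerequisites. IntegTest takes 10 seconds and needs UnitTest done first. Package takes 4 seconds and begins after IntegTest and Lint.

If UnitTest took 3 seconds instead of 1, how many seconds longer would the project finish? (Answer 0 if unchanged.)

Critical path before the change: UnitTest→IntegTest→Package = 1+10+4 = 15 giving 15 seconds.
UnitTest lies on that path, so at 3 seconds the path becomes 17 seconds.
The critical path is still UnitTest→IntegTest→Package; finish is now 17 seconds.
Change in finish: 17 − 15 = +2 seconds.

2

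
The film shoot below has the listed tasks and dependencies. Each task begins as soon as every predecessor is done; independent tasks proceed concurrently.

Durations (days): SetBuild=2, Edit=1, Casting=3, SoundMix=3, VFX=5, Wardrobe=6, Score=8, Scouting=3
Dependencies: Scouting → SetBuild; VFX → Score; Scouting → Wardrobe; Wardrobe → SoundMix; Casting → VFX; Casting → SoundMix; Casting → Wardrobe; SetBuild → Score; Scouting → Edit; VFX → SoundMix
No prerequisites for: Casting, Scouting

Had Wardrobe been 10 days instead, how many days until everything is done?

16

Critical path before the change: Casting→VFX→Score = 3+5+8 = 16 giving 16 days.
The longest path through Wardrobe is only 12 days, so Wardrobe has float 4.
The binding chain switches to Casting→Wardrobe→SoundMix = 3+10+3 = 16; finish 16 days.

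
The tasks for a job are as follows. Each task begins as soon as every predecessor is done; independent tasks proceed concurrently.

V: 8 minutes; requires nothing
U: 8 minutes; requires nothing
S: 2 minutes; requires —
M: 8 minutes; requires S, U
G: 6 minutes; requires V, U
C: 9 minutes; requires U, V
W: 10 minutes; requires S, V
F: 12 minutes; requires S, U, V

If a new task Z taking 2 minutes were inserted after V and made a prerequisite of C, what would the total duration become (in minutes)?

Originally the job takes 20 minutes.
With Z inserted, C now waits for max(U, V, Z).
New critical path: V→F = 8+12 = 20 ⇒ 20 minutes.

20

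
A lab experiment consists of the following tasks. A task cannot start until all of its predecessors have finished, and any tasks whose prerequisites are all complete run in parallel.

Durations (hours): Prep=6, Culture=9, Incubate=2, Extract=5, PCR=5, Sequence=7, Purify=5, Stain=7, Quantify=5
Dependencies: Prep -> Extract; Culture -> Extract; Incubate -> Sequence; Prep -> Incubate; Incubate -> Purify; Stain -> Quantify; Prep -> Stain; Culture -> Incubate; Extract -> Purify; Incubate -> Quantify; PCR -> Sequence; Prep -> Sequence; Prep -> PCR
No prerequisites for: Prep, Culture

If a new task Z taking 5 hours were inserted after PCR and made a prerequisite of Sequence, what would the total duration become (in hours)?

23

Originally the lab experiment takes 19 hours.
With Z inserted, Sequence now waits for max(Prep, PCR, Incubate, Z).
New critical path: Prep→PCR→Z→Sequence = 6+5+5+7 = 23 ⇒ 23 hours.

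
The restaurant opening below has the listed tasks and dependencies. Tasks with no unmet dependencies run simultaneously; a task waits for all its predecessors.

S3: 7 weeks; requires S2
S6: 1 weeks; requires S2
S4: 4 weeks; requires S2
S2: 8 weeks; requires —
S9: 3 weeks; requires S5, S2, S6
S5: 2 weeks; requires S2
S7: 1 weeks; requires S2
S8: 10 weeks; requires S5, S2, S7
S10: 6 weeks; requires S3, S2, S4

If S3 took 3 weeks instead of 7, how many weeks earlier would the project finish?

Critical path before the change: S2→S3→S10 = 8+7+6 = 21 giving 21 weeks.
Since S3 is critical, the -4 change carries straight to that chain (now 17 weeks).
New critical path: S2→S5→S8 = 8+2+10 = 20 ⇒ 20 weeks.
Change in finish: 20 − 21 = -1 weeks.

1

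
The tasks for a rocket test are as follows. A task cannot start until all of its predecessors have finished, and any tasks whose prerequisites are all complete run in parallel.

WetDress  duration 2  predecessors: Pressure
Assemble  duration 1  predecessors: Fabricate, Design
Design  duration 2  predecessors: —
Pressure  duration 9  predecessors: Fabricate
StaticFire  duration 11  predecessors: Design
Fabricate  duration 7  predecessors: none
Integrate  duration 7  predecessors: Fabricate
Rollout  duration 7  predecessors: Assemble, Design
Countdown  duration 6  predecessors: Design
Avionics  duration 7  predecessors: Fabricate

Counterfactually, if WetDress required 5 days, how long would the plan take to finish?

The binding path is Fabricate→Pressure→WetDress = 7+9+2 = 18; finish at 18 days.
Since WetDress is critical, the +3 change carries straight to that chain (now 21 days).
No other chain overtakes it, so the finish is 21 days.

21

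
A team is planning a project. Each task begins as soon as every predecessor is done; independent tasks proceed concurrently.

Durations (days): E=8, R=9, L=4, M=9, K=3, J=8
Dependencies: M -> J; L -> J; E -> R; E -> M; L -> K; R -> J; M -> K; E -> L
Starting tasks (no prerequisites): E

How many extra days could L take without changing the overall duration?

The longest chain is E→R→J = 8+9+8 = 25; overall finish 25 days.
The longest chain containing L totals 20 days.
So L can slip 17 − 12 = 5 days.

5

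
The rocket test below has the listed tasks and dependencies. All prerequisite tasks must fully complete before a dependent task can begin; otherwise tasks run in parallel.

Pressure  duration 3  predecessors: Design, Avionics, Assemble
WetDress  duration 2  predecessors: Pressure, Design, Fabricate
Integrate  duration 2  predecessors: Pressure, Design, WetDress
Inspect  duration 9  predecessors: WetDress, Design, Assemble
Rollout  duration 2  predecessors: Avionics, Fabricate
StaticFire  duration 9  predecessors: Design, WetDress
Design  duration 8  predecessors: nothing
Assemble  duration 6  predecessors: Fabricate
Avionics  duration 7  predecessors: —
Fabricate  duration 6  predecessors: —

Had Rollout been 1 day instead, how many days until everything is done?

26

The binding path is Fabricate→Assemble→Pressure→WetDress→StaticFire = 6+6+3+2+9 = 26; finish at 26 days.
The longest path through Rollout is only 9 days, so Rollout has float 17.
That remains the longest chain; total 26 days.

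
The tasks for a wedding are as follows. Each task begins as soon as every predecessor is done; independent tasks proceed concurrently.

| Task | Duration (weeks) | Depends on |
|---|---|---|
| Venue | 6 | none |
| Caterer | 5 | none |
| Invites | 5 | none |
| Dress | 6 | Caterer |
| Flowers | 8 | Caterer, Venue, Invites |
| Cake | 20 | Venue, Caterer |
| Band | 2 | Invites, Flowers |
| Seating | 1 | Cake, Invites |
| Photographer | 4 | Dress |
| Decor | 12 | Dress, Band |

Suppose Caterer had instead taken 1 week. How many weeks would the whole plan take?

Critical path before the change: Venue→Flowers→Band→Decor = 6+8+2+12 = 28 giving 28 weeks.
Caterer is off the critical path — its longest chain is 27 weeks, giving 1 of slack.
That remains the longest chain; total 28 weeks.

28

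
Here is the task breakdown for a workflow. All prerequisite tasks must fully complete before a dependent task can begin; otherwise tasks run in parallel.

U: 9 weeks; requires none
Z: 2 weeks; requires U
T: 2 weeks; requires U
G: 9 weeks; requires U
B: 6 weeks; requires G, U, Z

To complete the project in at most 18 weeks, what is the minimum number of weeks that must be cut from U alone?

Current finish: 24 weeks; target: 18.
U is on every critical path, so each week cut from U cuts the finish by one (this holds down to a finish of 16).
Need 24 − 18 = 6 weeks off U → U becomes 3 weeks, finish becomes 18.

6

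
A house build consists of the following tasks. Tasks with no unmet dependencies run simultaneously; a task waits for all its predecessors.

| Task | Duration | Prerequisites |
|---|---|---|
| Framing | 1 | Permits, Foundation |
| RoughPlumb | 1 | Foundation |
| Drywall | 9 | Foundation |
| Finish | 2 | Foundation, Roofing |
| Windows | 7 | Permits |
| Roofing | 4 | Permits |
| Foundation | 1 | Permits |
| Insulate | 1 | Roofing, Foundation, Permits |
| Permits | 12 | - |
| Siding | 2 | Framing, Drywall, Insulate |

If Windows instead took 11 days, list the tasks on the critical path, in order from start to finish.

Actual critical path: Permits→Foundation→Drywall→Siding = 12+1+9+2 = 24 ⇒ 24 days.
Windows is off the critical path — its longest chain is 19 days, giving 5 of slack.
No other chain overtakes it, so the finish is 24 days.

Permits, Foundation, Drywall, Siding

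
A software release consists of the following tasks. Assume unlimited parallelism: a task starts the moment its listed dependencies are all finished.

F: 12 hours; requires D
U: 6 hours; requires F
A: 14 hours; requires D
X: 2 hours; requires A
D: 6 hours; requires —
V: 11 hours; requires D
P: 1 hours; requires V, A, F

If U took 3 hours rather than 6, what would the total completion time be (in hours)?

22

Critical path before the change: D→F→U = 6+12+6 = 24 giving 24 hours.
Since U is critical, the -3 change carries straight to that chain (now 21 hours).
Now D→A→X = 6+14+2 = 22 is longest, so the finish becomes 22 hours.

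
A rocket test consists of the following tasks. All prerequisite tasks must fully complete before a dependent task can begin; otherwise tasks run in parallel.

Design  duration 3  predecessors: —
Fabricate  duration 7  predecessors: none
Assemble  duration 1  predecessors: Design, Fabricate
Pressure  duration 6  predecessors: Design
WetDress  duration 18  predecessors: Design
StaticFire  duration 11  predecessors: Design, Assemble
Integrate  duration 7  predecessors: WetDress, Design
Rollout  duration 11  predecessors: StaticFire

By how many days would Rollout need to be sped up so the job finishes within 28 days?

Current finish: 30 days; target: 28.
Rollout is on every critical path, so each day cut from Rollout cuts the finish by one (this holds down to a finish of 28).
Need 30 − 28 = 2 days off Rollout → Rollout becomes 9 days, finish becomes 28.

2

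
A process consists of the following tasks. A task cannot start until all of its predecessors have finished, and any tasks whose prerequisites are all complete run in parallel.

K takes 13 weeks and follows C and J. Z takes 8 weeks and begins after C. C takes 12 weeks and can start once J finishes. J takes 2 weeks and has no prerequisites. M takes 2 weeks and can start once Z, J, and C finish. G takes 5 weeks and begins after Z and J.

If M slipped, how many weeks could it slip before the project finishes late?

3

J→C→Z→G = 2+12+8+5 = 27 sets the makespan at 27 weeks.
M finishes as early as 24 and must finish by 27.
Slack of M = 25 − 22 = 3 weeks.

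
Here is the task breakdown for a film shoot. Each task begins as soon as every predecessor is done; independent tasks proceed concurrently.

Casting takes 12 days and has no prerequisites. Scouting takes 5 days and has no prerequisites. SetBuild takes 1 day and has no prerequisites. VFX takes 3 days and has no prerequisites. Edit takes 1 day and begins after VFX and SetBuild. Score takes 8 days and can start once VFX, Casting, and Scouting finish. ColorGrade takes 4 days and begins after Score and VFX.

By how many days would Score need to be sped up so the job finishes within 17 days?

7

Current finish: 24 days; target: 17.
Score is on every critical path, so each day cut from Score cuts the finish by one (this holds down to a finish of 17).
Need 24 − 17 = 7 days off Score → Score becomes 1 day, finish becomes 17.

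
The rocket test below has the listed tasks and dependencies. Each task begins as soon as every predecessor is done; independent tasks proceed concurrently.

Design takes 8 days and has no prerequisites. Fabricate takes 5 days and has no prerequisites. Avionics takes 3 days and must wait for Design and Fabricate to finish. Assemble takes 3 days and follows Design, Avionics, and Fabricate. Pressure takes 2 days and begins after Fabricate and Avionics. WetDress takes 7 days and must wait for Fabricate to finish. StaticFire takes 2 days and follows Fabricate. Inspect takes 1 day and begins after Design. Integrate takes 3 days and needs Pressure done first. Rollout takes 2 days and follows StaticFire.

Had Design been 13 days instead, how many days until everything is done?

As given, the longest chain is Design→Avionics→Pressure→Integrate = 8+3+2+3 = 16, so the finish is 16 days.
Design lies on that path, so at 13 days the path becomes 21 days.
The critical path is still Design→Avionics→Pressure→Integrate; finish is now 21 days.

21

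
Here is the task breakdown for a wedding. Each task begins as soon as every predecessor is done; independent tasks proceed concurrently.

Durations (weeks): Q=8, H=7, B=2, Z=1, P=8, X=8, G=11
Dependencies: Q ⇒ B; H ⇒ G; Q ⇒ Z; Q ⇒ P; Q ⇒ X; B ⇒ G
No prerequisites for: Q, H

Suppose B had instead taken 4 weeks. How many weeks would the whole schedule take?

23

Critical path before the change: Q→B→G = 8+2+11 = 21 giving 21 weeks.
B lies on that path, so at 4 weeks the path becomes 23 weeks.
The critical path is still Q→B→G; finish is now 23 weeks.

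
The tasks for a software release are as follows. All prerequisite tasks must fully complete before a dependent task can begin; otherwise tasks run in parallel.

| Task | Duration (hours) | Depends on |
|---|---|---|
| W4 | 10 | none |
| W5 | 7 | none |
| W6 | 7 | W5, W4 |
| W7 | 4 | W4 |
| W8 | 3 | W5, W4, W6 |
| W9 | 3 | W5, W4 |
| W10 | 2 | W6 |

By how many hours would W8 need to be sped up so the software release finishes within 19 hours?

1

Current finish: 20 hours; target: 19.
W8 is on every critical path, so each hour cut from W8 cuts the finish by one (this holds down to a finish of 19).
Need 20 − 19 = 1 hour off W8 → W8 becomes 2 hours, finish becomes 19.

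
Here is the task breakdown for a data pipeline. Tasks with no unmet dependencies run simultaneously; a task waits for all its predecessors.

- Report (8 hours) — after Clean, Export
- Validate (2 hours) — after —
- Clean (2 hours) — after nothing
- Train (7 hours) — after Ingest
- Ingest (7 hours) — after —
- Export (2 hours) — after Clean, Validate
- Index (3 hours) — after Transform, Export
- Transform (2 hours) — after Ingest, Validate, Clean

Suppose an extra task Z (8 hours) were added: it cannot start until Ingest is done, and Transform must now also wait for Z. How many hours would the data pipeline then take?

20

Originally the data pipeline takes 14 hours.
With Z inserted, Transform now waits for max(Ingest, Validate, Clean, Z).
New critical path: Ingest→Z→Transform→Index = 7+8+2+3 = 20 ⇒ 20 hours.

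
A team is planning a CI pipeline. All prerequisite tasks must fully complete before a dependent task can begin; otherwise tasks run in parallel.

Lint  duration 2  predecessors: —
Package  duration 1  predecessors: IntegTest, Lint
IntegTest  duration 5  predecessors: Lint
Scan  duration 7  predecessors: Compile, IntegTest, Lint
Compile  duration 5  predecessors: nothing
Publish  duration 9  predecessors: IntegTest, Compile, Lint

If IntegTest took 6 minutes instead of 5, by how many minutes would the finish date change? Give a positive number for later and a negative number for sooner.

Baseline: Lint→IntegTest→Publish = 2+5+9 = 16 → 16 minutes.
IntegTest lies on that path, so at 6 minutes the path becomes 17 minutes.
The critical path is still Lint→IntegTest→Publish; finish is now 17 minutes.
Change in finish: 17 − 16 = +1 minutes.

1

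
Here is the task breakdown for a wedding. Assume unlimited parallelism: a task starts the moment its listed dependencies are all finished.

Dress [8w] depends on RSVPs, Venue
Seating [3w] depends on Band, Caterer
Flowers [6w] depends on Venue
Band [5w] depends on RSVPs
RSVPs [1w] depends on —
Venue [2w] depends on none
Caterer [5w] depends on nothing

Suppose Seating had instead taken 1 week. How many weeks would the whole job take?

10

Actual critical path: Venue→Dress = 2+8 = 10 ⇒ 10 weeks.
Seating is off the critical path — its longest chain is 9 weeks, giving 1 of slack.
That remains the longest chain; total 10 weeks.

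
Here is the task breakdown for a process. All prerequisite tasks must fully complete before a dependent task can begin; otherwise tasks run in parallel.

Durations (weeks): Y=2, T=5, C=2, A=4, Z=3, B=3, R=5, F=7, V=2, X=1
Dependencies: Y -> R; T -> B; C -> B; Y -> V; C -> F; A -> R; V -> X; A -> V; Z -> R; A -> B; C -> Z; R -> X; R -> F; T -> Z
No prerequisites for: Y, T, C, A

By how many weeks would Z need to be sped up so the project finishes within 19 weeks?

Current finish: 20 weeks; target: 19.
Z is on every critical path, so each week cut from Z cuts the finish by one (this holds down to a finish of 18).
Need 20 − 19 = 1 week off Z → Z becomes 2 weeks, finish becomes 19.

1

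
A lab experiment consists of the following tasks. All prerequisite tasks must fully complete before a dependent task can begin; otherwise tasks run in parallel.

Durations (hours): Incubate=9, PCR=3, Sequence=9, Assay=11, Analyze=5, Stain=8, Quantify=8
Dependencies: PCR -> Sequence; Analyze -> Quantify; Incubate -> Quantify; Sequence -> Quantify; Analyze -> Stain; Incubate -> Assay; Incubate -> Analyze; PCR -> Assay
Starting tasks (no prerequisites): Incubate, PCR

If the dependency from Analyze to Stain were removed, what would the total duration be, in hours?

22

With the dependency in place, Incubate→Analyze→Stain = 9+5+8 = 22 sets the finish at 22 hours.
Without Analyze→Stain, Stain's earliest start moves from 14 to 0.
After: Incubate→Analyze→Quantify = 9+5+8 = 22 → 22 hours.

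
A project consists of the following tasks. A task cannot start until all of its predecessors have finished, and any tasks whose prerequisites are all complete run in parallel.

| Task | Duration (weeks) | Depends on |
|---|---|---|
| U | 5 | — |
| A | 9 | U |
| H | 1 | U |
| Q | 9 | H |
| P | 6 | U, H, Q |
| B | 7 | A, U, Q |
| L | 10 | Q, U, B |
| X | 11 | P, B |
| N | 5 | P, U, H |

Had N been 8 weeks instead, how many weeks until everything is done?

The binding path is U→H→Q→B→X = 5+1+9+7+11 = 33; finish at 33 weeks.
N has 7 weeks of float (longest path through it is 26).
That remains the longest chain; total 33 weeks.

33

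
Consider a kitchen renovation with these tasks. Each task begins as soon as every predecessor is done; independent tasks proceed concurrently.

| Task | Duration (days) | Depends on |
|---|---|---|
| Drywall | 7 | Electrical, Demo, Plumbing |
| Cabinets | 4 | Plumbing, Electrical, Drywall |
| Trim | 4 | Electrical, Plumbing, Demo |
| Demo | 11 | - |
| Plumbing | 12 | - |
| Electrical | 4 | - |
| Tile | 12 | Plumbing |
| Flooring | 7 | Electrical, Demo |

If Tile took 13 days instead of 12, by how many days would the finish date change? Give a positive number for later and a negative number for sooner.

As given, the longest chain is Plumbing→Tile = 12+12 = 24, so the finish is 24 days.
Tile lies on that path, so at 13 days the path becomes 25 days.
That remains the longest chain; total 25 days.
Change in finish: 25 − 24 = +1 days.

1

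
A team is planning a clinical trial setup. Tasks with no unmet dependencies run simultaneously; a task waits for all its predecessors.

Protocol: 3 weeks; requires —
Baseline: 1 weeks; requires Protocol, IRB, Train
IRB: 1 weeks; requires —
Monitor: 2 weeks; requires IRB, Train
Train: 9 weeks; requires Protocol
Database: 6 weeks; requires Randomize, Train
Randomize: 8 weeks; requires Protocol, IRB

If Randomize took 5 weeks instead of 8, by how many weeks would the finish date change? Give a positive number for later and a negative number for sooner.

0

As given, the longest chain is Protocol→Train→Database = 3+9+6 = 18, so the finish is 18 weeks.
The longest path through Randomize is only 17 weeks, so Randomize has float 1.
That remains the longest chain; total 18 weeks.
Change in finish: 18 − 18 = +0 weeks.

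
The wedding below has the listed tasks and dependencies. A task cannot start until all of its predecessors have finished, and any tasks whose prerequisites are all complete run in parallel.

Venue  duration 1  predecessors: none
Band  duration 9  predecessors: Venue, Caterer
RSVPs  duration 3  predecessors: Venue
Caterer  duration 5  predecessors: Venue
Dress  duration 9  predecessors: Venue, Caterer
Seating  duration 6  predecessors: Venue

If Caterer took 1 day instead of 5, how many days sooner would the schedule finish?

4

Critical path before the change: Venue→Caterer→Dress = 1+5+9 = 15 giving 15 days.
Caterer lies on that path, so at 1 day the path becomes 11 days.
That remains the longest chain; total 11 days.
Change in finish: 11 − 15 = -4 days.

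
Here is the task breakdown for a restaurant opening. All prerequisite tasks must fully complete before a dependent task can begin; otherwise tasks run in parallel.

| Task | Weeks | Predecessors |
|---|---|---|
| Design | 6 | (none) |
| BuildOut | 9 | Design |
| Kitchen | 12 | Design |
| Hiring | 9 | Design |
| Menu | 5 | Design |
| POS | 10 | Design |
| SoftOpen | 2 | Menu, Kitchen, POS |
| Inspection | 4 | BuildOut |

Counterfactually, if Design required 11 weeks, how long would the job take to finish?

As given, the longest chain is Design→Kitchen→SoftOpen = 6+12+2 = 20, so the finish is 20 weeks.
Design is on the critical path; changing it to 11 makes that path 25 weeks.
That remains the longest chain; total 25 weeks.

25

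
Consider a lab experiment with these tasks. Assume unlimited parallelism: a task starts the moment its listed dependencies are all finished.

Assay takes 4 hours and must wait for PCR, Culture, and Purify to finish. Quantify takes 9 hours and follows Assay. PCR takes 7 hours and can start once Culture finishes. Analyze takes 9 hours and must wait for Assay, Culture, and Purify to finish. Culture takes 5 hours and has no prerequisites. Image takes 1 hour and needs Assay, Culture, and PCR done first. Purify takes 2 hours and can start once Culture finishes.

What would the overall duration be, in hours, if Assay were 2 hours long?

Actual critical path: Culture→PCR→Assay→Analyze = 5+7+4+9 = 25 ⇒ 25 hours.
Since Assay is critical, the -2 change carries straight to that chain (now 23 hours).
No other chain overtakes it, so the finish is 23 hours.

23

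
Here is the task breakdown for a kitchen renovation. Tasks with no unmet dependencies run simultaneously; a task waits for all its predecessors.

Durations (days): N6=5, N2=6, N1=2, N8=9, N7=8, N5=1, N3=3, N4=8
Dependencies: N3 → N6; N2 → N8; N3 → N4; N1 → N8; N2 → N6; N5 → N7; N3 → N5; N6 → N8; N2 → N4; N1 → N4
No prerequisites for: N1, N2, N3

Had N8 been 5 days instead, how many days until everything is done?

Baseline: N2→N6→N8 = 6+5+9 = 20 → 20 days.
N8 is on the critical path; changing it to 5 makes that path 16 days.
No other chain overtakes it, so the finish is 16 days.

16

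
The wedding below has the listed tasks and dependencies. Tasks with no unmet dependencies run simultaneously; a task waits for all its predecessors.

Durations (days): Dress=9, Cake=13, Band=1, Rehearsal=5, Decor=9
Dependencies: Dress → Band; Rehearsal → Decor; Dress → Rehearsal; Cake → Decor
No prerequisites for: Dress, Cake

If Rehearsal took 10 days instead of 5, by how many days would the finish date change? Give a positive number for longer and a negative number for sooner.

5

The binding path is Dress→Rehearsal→Decor = 9+5+9 = 23; finish at 23 days.
Rehearsal is on the critical path; changing it to 10 makes that path 28 days.
The critical path is still Dress→Rehearsal→Decor; finish is now 28 days.
Change in finish: 28 − 23 = +5 days.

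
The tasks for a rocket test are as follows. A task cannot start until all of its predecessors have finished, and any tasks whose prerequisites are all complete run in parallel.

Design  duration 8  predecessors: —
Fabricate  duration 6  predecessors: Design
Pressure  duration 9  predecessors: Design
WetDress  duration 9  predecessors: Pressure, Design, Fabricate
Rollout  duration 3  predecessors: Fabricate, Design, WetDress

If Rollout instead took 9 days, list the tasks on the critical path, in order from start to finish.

Baseline: Design→Pressure→WetDress→Rollout = 8+9+9+3 = 29 → 29 days.
Since Rollout is critical, the +6 change carries straight to that chain (now 35 days).
No other chain overtakes it, so the finish is 35 days.

Design, Pressure, WetDress, Rollout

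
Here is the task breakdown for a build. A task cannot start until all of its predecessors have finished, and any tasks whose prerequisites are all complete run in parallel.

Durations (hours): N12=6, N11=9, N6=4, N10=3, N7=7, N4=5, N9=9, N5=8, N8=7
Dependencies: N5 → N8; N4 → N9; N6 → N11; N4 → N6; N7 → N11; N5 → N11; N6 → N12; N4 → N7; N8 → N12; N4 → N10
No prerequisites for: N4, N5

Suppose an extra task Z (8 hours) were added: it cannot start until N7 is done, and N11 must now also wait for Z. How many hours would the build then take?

29

Originally the build takes 21 hours.
With Z inserted, N11 now waits for max(N7, N6, N5, Z).
New critical path: N4→N7→Z→N11 = 5+7+8+9 = 29 ⇒ 29 hours.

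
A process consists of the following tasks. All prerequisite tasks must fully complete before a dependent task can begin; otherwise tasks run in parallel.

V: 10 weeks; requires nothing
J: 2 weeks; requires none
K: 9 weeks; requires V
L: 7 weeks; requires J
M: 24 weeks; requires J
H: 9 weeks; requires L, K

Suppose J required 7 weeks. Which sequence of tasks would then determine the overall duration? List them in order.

As given, the longest chain is V→K→H = 10+9+9 = 28, so the finish is 28 weeks.
J is off the critical path — its longest chain is 26 weeks, giving 2 of slack.
New critical path: J→M = 7+24 = 31 ⇒ 31 weeks.

J, M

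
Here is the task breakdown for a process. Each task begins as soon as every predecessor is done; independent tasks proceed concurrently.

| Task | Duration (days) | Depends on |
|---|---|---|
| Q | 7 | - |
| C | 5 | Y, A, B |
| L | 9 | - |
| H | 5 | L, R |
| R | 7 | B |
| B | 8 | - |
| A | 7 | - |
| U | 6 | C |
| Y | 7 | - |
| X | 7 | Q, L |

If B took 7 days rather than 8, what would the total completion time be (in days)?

19

As given, the longest chain is B→R→H = 8+7+5 = 20, so the finish is 20 days.
B is on the critical path; changing it to 7 makes that path 19 days.
The critical path is still B→R→H; finish is now 19 days.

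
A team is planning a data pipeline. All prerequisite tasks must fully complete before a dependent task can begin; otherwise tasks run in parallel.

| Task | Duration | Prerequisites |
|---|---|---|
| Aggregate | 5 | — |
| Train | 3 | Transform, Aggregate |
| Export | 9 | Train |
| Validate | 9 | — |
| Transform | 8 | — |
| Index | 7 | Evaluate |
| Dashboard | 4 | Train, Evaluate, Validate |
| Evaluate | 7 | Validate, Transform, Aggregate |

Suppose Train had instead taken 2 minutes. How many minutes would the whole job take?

Actual critical path: Validate→Evaluate→Index = 9+7+7 = 23 ⇒ 23 minutes.
Train has 3 minutes of float (longest path through it is 20).
The critical path is still Validate→Evaluate→Index; finish is now 23 minutes.

23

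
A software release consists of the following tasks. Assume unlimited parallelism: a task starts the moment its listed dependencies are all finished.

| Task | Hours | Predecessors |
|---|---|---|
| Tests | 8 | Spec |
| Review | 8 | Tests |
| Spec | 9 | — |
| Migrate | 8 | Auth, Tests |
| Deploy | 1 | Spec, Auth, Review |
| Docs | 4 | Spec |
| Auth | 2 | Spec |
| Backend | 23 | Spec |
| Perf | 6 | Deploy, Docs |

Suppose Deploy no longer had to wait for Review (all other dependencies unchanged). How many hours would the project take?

32

With the dependency in place, Spec→Backend = 9+23 = 32 sets the finish at 32 hours.
Without Review→Deploy, Deploy's earliest start moves from 25 to 11.
The longest chain is now Spec→Backend = 9+23 = 32, so the project takes 32 hours.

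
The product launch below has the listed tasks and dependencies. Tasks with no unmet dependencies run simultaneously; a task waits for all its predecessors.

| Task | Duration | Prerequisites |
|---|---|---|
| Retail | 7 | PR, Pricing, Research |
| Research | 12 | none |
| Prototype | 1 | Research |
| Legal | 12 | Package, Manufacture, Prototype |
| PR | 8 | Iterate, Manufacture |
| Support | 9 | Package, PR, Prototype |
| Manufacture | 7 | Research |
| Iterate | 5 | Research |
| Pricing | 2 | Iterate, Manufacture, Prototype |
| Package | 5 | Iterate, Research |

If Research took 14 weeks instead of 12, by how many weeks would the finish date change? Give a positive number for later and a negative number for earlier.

As given, the longest chain is Research→Manufacture→PR→Support = 12+7+8+9 = 36, so the finish is 36 weeks.
Research is on the critical path; changing it to 14 makes that path 38 weeks.
No other chain overtakes it, so the finish is 38 weeks.
Change in finish: 38 − 36 = +2 weeks.

2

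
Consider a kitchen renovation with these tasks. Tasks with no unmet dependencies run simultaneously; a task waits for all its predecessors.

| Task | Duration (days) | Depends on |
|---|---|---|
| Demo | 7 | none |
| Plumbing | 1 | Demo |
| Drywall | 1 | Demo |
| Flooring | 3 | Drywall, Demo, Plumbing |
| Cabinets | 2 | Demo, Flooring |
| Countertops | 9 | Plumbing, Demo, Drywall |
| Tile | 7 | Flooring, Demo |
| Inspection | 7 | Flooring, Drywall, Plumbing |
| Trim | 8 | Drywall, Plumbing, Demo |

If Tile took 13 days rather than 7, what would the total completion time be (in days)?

24

The binding path is Demo→Plumbing→Flooring→Tile = 7+1+3+7 = 18; finish at 18 days.
Tile lies on that path, so at 13 days the path becomes 24 days.
No other chain overtakes it, so the finish is 24 days.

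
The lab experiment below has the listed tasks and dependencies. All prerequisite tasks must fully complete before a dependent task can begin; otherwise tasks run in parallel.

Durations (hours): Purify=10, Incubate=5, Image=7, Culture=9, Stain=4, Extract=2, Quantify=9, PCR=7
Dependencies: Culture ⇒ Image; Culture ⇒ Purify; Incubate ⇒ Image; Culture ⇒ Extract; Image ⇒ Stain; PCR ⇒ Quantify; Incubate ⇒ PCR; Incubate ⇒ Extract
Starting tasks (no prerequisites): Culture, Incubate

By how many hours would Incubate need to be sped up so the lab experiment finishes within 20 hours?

1

Current finish: 21 hours; target: 20.
Incubate is on every critical path, so each hour cut from Incubate cuts the finish by one (this holds down to a finish of 20).
Need 21 − 20 = 1 hour off Incubate → Incubate becomes 4 hours, finish becomes 20.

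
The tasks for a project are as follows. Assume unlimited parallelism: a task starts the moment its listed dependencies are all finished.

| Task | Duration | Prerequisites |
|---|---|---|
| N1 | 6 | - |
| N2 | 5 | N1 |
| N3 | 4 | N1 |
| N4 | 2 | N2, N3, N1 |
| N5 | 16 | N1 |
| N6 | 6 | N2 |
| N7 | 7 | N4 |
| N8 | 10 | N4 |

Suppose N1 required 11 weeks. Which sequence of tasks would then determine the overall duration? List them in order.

Baseline: N1→N2→N4→N8 = 6+5+2+10 = 23 → 23 weeks.
Since N1 is critical, the +5 change carries straight to that chain (now 28 weeks).
That remains the longest chain; total 28 weeks.

N1, N2, N4, N8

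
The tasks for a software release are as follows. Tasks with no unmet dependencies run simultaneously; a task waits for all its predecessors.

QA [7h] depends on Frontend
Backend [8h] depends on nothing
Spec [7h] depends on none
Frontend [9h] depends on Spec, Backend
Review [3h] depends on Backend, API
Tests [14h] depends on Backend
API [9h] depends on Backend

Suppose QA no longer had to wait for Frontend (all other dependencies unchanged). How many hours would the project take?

Original critical path: Backend→Frontend→QA = 8+9+7 = 24 ⇒ 24 hours.
Without Frontend→QA, QA's earliest start moves from 17 to 0.
After: Backend→Tests = 8+14 = 22 → 22 hours.

22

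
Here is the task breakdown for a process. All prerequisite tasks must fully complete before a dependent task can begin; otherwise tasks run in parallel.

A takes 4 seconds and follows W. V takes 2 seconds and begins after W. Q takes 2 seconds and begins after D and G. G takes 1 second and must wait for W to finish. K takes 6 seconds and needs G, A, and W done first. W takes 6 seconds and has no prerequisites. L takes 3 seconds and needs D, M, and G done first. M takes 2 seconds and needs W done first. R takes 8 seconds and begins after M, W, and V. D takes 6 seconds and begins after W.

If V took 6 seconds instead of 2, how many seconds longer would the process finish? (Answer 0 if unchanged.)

4

Critical path before the change: W→V→R = 6+2+8 = 16 giving 16 seconds.
V is on the critical path; changing it to 6 makes that path 20 seconds.
The critical path is still W→V→R; finish is now 20 seconds.
Change in finish: 20 − 16 = +4 seconds.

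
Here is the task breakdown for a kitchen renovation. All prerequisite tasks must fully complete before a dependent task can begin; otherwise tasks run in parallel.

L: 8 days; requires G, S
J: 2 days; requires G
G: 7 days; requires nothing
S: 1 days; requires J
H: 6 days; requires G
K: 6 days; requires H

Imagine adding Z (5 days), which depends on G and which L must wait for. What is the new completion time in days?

Originally the schedule takes 19 days.
With Z inserted, L now waits for max(G, S, Z).
New critical path: G→Z→L = 7+5+8 = 20 ⇒ 20 days.

20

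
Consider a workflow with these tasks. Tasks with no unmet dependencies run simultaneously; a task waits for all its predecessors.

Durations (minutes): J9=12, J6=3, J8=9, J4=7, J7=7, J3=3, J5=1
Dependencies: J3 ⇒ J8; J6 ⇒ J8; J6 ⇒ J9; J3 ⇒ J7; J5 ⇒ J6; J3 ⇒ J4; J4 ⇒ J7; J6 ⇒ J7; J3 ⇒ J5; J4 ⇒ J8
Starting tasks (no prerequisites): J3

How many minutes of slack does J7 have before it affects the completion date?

The longest chain is J3→J4→J8 = 3+7+9 = 19; overall finish 19 minutes.
J7 finishes as early as 17 and must finish by 19.
Float = 19 − 17 = 2.

2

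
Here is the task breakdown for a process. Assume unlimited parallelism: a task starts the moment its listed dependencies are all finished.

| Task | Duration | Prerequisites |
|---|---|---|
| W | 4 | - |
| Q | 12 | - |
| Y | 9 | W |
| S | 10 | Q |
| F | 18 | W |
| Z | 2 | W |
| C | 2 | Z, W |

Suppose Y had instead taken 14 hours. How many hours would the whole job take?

22

Actual critical path: W→F = 4+18 = 22 ⇒ 22 hours.
The longest path through Y is only 13 hours, so Y has float 9.
No other chain overtakes it, so the finish is 22 hours.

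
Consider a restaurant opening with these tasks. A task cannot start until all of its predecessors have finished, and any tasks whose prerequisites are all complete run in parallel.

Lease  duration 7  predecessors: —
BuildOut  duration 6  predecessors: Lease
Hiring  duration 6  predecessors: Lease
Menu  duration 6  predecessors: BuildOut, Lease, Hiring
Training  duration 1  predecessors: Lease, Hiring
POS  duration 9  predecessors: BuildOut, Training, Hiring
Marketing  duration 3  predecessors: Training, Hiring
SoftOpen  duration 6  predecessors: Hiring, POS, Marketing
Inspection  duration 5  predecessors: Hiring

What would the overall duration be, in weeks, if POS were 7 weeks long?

Baseline: Lease→Hiring→Training→POS→SoftOpen = 7+6+1+9+6 = 29 → 29 weeks.
POS is on the critical path; changing it to 7 makes that path 27 weeks.
The critical path is still Lease→Hiring→Training→POS→SoftOpen; finish is now 27 weeks.

27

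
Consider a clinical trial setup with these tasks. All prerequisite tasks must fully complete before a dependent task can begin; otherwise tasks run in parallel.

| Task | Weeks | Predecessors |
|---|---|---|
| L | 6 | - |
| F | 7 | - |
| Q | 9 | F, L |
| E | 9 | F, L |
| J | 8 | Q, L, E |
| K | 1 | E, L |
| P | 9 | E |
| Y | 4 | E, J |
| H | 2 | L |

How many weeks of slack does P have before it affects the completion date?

Critical path: F→Q→J→Y = 7+9+8+4 = 28, so the finish is 28 weeks.
The longest chain containing P totals 25 weeks.
So P can slip 28 − 25 = 3 weeks.

3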